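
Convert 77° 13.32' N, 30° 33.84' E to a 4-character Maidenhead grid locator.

Add 180° to longitude and 90° to latitude: 210.56, 167.22.
Field: 210.56/20 → 10 → K, 167.22/10 → 16 → Q; chars KQ.
Square: 10.56/2 → 5, 7.22/1 → 7; chars 57.

KQ57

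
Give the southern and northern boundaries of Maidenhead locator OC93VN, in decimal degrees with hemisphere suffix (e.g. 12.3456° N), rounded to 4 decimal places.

Field O=14, C=2: +14·20° lon, +2·10° lat → SW at lon 100°, lat -70°.
Square 9, 3: +9·2° lon, +3·1° lat → SW at lon 118°, lat -67°.
Subsquare v=21, n=13: +21·0.0833333° lon, +13·0.0416667° lat → SW at lon 119.75°, lat -66.4583°.
Cell spans 0.0833333° lon × 0.0416667° lat.
south 66.4583° S, north 66.4167° S.

66.4583° S, 66.4167° S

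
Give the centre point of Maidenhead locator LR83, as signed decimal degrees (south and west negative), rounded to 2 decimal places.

Field L=11, R=17: +11·20° lon, +17·10° lat → SW at lon 40°, lat 80°.
Square 8, 3: +8·2° lon, +3·1° lat → SW at lon 56°, lat 83°.
Cell spans 2° lon × 1° lat. Centre is SW corner plus half of each.
latitude 83.50, longitude 57.00.

83.50, 57.00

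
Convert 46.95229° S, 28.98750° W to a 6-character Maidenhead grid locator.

HE53mb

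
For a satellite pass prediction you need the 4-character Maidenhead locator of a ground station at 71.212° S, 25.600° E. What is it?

Offset from 180°W / 90°S: lon 205.60°, lat 18.79°.
Field: lon ⌊205.60/20⌋ = 10 → K; lat ⌊18.79/10⌋ = 1 → B.
Square: lon ⌊5.60/2⌋ = 2; lat ⌊8.79/1⌋ = 8.

KB28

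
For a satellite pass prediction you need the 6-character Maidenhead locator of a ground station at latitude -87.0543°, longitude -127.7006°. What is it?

CA62dw

Offset from 180°W / 90°S: lon 52.2994°, lat 2.9457°.
Field (20°×10°, letters A–R): 52.2994/20 → 2 → C, 2.9457/10 → 0 → A; chars CA.
Square (2°×1°, digits 0–9): 12.2994/2 → 6, 2.9457/1 → 2; chars 62.
Subsquare (5′×2.5′, letters a–x): 0.2994/0.0833333 → 3 → d, 0.9457/0.0416667 → 22 → w; chars dw.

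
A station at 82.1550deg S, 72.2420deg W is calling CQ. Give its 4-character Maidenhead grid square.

Offset from 180°W / 90°S: lon 107.76°, lat 7.84°.
Field: 107.76/20 → 5 → F, 7.84/10 → 0 → A; chars FA.
Square: 7.76/2 → 3, 7.84/1 → 7; chars 37.

FA37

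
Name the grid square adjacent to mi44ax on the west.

MI34xx

Longitude subsquare a = 0; −1 → -1, wraps to 23 = x, carry into square.
Longitude square 4; −1 → 3.
The latitude characters are unchanged.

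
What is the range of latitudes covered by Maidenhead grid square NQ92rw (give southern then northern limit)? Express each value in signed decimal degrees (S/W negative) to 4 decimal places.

72.9167, 72.9583

Field N=13, Q=16: +13·20° lon, +16·10° lat → SW at lon 80°, lat 70°.
Square 9, 2: +9·2° lon, +2·1° lat → SW at lon 98°, lat 72°.
Subsquare r=17, w=22: +17·0.0833333° lon, +22·0.0416667° lat → SW at lon 99.4167°, lat 72.9167°.
Cell spans 0.0833333° lon × 0.0416667° lat.
south 72.9167, north 72.9583.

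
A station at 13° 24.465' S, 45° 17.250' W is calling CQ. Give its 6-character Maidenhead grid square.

Offset from 180°W / 90°S: lon 134.7125°, lat 76.5923°.
Field: 134.7125/20 → 6 → G, 76.5923/10 → 7 → H; chars GH.
Square: 14.7125/2 → 7, 6.5923/1 → 6; chars 76.
Subsquare: 0.7125/0.0833333 → 8 → i, 0.5923/0.0416667 → 14 → o; chars io.

GH76io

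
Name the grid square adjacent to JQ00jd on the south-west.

Longitude subsquare j = 9; −1 → 8 = i.
Latitude subsquare d = 3; −1 → 2 = c.

JQ00ic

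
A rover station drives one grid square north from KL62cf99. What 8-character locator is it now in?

KL62cg90

Latitude extended square 9; +1 → 10, wraps to 0, carry into subsquare.
Latitude subsquare f = 5; +1 → 6 = g.
The longitude characters are unchanged.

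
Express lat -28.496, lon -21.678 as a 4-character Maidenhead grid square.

Add 180° to longitude and 90° to latitude: 158.32, 61.50.
Field (20°×10°, letters A–R): 158.32/20 → 7 → H, 61.50/10 → 6 → G; chars HG.
Square (2°×1°, digits 0–9): 18.32/2 → 9, 1.50/1 → 1; chars 91.

HG91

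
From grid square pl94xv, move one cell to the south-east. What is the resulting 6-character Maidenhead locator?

QL04au

Longitude subsquare x = 23; +1 → 24, wraps to 0 = a, carry into square.
Longitude square 9; +1 → 10, wraps to 0, carry into field.
Longitude field P = 15; +1 → 16 = Q.
Latitude subsquare v = 21; −1 → 20 = u.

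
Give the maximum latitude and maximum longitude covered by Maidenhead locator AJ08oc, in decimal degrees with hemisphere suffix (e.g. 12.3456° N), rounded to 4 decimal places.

8.1250° N, 178.7500° W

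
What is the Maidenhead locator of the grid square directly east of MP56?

Longitude square 5; +1 → 6.
The latitude characters are unchanged.

MP66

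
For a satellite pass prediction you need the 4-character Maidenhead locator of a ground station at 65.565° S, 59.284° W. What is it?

Offset from 180°W / 90°S: lon 120.72°, lat 24.44°.
Field (20°×10°, letters A–R): lon ⌊120.72/20⌋ = 6 → G; lat ⌊24.44/10⌋ = 2 → C.
Square (2°×1°, digits 0–9): lon ⌊0.72/2⌋ = 0; lat ⌊4.44/1⌋ = 4.

GC04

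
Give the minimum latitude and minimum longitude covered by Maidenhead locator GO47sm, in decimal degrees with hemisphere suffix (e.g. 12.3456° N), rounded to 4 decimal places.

57.5000° N, 50.5000° W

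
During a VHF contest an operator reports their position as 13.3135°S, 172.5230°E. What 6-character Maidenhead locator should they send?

Offset from 180°W / 90°S: lon 352.5230°, lat 76.6865°.
Field: lon ⌊352.5230/20⌋ = 17 → R; lat ⌊76.6865/10⌋ = 7 → H.
Square: lon ⌊12.5230/2⌋ = 6; lat ⌊6.6865/1⌋ = 6.
Subsquare: lon ⌊0.5230/0.0833333⌋ = 6 → g; lat ⌊0.6865/0.0416667⌋ = 16 → q.

RH66gq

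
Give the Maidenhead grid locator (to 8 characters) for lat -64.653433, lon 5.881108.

Shift to the Maidenhead origin (180°W, 90°S): lon 185.88111, lat 25.34657.
Field: lon ⌊185.88111/20⌋ = 9 → J; lat ⌊25.34657/10⌋ = 2 → C.
Square: lon ⌊5.88111/2⌋ = 2; lat ⌊5.34657/1⌋ = 5.
Subsquare: lon ⌊1.88111/0.0833333⌋ = 22 → w; lat ⌊0.34657/0.0416667⌋ = 8 → i.
Extended square: lon ⌊0.04777/0.00833333⌋ = 5; lat ⌊0.01323/0.00416667⌋ = 3.

JC25wi53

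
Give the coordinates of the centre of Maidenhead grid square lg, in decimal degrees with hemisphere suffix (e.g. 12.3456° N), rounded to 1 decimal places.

Field L=11, G=6: +11·20° lon, +6·10° lat → SW at lon 40°, lat -30°.
Cell spans 20° lon × 10° lat. Centre is SW corner plus half of each.
latitude 25.0° S, longitude 50.0° E.

25.0° S, 50.0° E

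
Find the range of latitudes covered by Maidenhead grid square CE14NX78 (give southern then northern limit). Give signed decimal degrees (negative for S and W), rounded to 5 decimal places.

Field C=2, E=4: +2·20° lon, +4·10° lat → SW at lon -140°, lat -50°.
Square 1, 4: +1·2° lon, +4·1° lat → SW at lon -138°, lat -46°.
Subsquare n=13, x=23: +13·0.0833333° lon, +23·0.0416667° lat → SW at lon -136.917°, lat -45.0417°.
Extended square 7, 8: +7·0.00833333° lon, +8·0.00416667° lat → SW at lon -136.858°, lat -45.0083°.
Cell spans 0.00833333° lon × 0.00416667° lat.
south -45.00833, north -45.00417.

-45.00833, -45.00417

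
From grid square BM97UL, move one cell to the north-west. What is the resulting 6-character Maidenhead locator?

BM97tm

Longitude subsquare u = 20; −1 → 19 = t.
Latitude subsquare l = 11; +1 → 12 = m.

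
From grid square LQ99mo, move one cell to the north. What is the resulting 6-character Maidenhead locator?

LQ99mp

Latitude subsquare o = 14; +1 → 15 = p.
The longitude characters are unchanged.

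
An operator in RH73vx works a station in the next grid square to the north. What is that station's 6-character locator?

Latitude subsquare x = 23; +1 → 24, wraps to 0 = a, carry into square.
Latitude square 3; +1 → 4.
The longitude characters are unchanged.

RH74va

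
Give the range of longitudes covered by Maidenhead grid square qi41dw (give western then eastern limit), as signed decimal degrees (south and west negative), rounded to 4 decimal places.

Field Q=16, I=8: +16·20° lon, +8·10° lat → SW at lon 140°, lat -10°.
Square 4, 1: +4·2° lon, +1·1° lat → SW at lon 148°, lat -9°.
Subsquare d=3, w=22: +3·0.0833333° lon, +22·0.0416667° lat → SW at lon 148.25°, lat -8.08333°.
Cell spans 0.0833333° lon × 0.0416667° lat.
west 148.2500, east 148.3333.

148.2500, 148.3333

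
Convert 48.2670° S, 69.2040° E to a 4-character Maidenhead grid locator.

ME41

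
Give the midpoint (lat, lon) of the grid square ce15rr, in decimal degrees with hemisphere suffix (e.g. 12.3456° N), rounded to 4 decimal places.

44.2708° S, 136.5417° W

Field C=2, E=4: +2·20° lon, +4·10° lat → SW at lon -140°, lat -50°.
Square 1, 5: +1·2° lon, +5·1° lat → SW at lon -138°, lat -45°.
Subsquare r=17, r=17: +17·0.0833333° lon, +17·0.0416667° lat → SW at lon -136.583°, lat -44.2917°.
Cell spans 0.0833333° lon × 0.0416667° lat. Centre is SW corner plus half of each.
latitude 44.2708° S, longitude 136.5417° W.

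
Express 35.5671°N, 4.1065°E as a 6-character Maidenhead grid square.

JM25bn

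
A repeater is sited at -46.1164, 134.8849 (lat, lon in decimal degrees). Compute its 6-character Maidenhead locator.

PE73kv

Shift to the Maidenhead origin (180°W, 90°S): lon 314.8849, lat 43.8836.
Field: 314.8849/20 → 15 → P, 43.8836/10 → 4 → E; chars PE.
Square: 14.8849/2 → 7, 3.8836/1 → 3; chars 73.
Subsquare: 0.8849/0.0833333 → 10 → k, 0.8836/0.0416667 → 21 → v; chars kv.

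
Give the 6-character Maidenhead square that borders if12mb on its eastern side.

IF12nb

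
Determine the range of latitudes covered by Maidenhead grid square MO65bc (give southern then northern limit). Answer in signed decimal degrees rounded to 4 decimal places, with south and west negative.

55.0833, 55.1250

Field M=12, O=14: +12·20° lon, +14·10° lat → SW at lon 60°, lat 50°.
Square 6, 5: +6·2° lon, +5·1° lat → SW at lon 72°, lat 55°.
Subsquare b=1, c=2: +1·0.0833333° lon, +2·0.0416667° lat → SW at lon 72.0833°, lat 55.0833°.
Cell spans 0.0833333° lon × 0.0416667° lat.
south 55.0833, north 55.1250.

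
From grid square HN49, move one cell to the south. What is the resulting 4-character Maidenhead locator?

HN48

Latitude square 9; −1 → 8.
The longitude characters are unchanged.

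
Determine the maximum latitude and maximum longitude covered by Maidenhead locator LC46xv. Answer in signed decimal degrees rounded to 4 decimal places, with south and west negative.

Field L=11, C=2: +11·20° lon, +2·10° lat → SW at lon 40°, lat -70°.
Square 4, 6: +4·2° lon, +6·1° lat → SW at lon 48°, lat -64°.
Subsquare x=23, v=21: +23·0.0833333° lon, +21·0.0416667° lat → SW at lon 49.9167°, lat -63.125°.
Cell spans 0.0833333° lon × 0.0416667° lat. NE corner is SW corner plus one full cell.
latitude -63.0833, longitude 50.0000.

-63.0833, 50.0000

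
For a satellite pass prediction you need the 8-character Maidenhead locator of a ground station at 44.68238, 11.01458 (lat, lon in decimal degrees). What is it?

Add 180° to longitude and 90° to latitude: 191.01458, 134.68238.
Field (20°×10°, letters A–R): lon ⌊191.01458/20⌋ = 9 → J; lat ⌊134.68238/10⌋ = 13 → N.
Square (2°×1°, digits 0–9): lon ⌊11.01458/2⌋ = 5; lat ⌊4.68238/1⌋ = 4.
Subsquare (5′×2.5′, letters a–x): lon ⌊1.01458/0.0833333⌋ = 12 → m; lat ⌊0.68238/0.0416667⌋ = 16 → q.
Extended square (30″×15″, digits 0–9): lon ⌊0.01458/0.00833333⌋ = 1; lat ⌊0.01571/0.00416667⌋ = 3.

JN54mq13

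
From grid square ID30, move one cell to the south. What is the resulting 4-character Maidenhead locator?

Latitude square 0; −1 → -1, wraps to 9, carry into field.
Latitude field D = 3; −1 → 2 = C.
The longitude characters are unchanged.

IC39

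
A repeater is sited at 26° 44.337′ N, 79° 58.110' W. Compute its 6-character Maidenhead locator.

FL06ar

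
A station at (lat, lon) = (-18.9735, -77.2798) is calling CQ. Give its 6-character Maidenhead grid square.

FH11ia

Add 180° to longitude and 90° to latitude: 102.7202, 71.0265.
Field: lon ⌊102.7202/20⌋ = 5 → F; lat ⌊71.0265/10⌋ = 7 → H.
Square: lon ⌊2.7202/2⌋ = 1; lat ⌊1.0265/1⌋ = 1.
Subsquare: lon ⌊0.7202/0.0833333⌋ = 8 → i; lat ⌊0.0265/0.0416667⌋ = 0 → a.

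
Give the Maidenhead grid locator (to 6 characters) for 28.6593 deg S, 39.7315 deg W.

HG01di

Add 180° to longitude and 90° to latitude: 140.2685, 61.3407.
Field: lon ⌊140.2685/20⌋ = 7 → H; lat ⌊61.3407/10⌋ = 6 → G.
Square: lon ⌊0.2685/2⌋ = 0; lat ⌊1.3407/1⌋ = 1.
Subsquare: lon ⌊0.2685/0.0833333⌋ = 3 → d; lat ⌊0.3407/0.0416667⌋ = 8 → i.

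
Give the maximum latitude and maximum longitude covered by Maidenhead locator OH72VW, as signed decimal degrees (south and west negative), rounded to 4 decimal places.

-17.0417, 115.8333

Field O=14, H=7: +14·20° lon, +7·10° lat → SW at lon 100°, lat -20°.
Square 7, 2: +7·2° lon, +2·1° lat → SW at lon 114°, lat -18°.
Subsquare v=21, w=22: +21·0.0833333° lon, +22·0.0416667° lat → SW at lon 115.75°, lat -17.0833°.
Cell spans 0.0833333° lon × 0.0416667° lat. NE corner is SW corner plus one full cell.
latitude -17.0417, longitude 115.8333.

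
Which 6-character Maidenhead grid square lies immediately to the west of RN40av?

RN30xv

Longitude subsquare a = 0; −1 → -1, wraps to 23 = x, carry into square.
Longitude square 4; −1 → 3.
The latitude characters are unchanged.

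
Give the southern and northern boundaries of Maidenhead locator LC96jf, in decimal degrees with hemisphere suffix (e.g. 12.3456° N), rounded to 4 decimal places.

63.7917° S, 63.7500° S

Field L=11, C=2: +11·20° lon, +2·10° lat → SW at lon 40°, lat -70°.
Square 9, 6: +9·2° lon, +6·1° lat → SW at lon 58°, lat -64°.
Subsquare j=9, f=5: +9·0.0833333° lon, +5·0.0416667° lat → SW at lon 58.75°, lat -63.7917°.
Cell spans 0.0833333° lon × 0.0416667° lat.
south 63.7917° S, north 63.7500° S.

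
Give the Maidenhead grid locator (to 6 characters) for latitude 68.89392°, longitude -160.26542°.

AP98uv

Offset from 180°W / 90°S: lon 19.7346°, lat 158.8939°.
Field: lon ⌊19.7346/20⌋ = 0 → A; lat ⌊158.8939/10⌋ = 15 → P.
Square: lon ⌊19.7346/2⌋ = 9; lat ⌊8.8939/1⌋ = 8.
Subsquare: lon ⌊1.7346/0.0833333⌋ = 20 → u; lat ⌊0.8939/0.0416667⌋ = 21 → v.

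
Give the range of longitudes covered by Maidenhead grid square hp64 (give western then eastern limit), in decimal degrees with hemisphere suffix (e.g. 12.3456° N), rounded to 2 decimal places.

28.00° W, 26.00° W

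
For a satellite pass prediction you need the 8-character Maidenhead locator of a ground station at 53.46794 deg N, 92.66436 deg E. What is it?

Add 180° to longitude and 90° to latitude: 272.66436, 143.46794.
Field (20°×10°, letters A–R): 272.66436/20 → 13 → N, 143.46794/10 → 14 → O; chars NO.
Square (2°×1°, digits 0–9): 12.66436/2 → 6, 3.46794/1 → 3; chars 63.
Subsquare (5′×2.5′, letters a–x): 0.66436/0.0833333 → 7 → h, 0.46794/0.0416667 → 11 → l; chars hl.
Extended square (30″×15″, digits 0–9): 0.08103/0.00833333 → 9, 0.00961/0.00416667 → 2; chars 92.

NO63hl92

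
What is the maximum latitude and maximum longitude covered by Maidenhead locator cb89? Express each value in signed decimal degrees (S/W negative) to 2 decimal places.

-70.00, -122.00

Field C=2, B=1: +2·20° lon, +1·10° lat → SW at lon -140°, lat -80°.
Square 8, 9: +8·2° lon, +9·1° lat → SW at lon -124°, lat -71°.
Cell spans 2° lon × 1° lat. NE corner is SW corner plus one full cell.
latitude -70.00, longitude -122.00.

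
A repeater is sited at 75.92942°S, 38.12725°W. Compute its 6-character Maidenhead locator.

HB04wb

Offset from 180°W / 90°S: lon 141.8727°, lat 14.0706°.
Field: 141.8727/20 → 7 → H, 14.0706/10 → 1 → B; chars HB.
Square: 1.8727/2 → 0, 4.0706/1 → 4; chars 04.
Subsquare: 1.8727/0.0833333 → 22 → w, 0.0706/0.0416667 → 1 → b; chars wb.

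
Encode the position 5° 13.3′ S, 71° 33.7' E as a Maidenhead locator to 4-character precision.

MI54

Offset from 180°W / 90°S: lon 251.56°, lat 84.78°.
Field (20°×10°, letters A–R): 251.56/20 → 12 → M, 84.78/10 → 8 → I; chars MI.
Square (2°×1°, digits 0–9): 11.56/2 → 5, 4.78/1 → 4; chars 54.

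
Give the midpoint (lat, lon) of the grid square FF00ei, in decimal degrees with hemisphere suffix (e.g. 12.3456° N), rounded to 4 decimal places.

Field F=5, F=5: +5·20° lon, +5·10° lat → SW at lon -80°, lat -40°.
Square 0, 0: +0·2° lon, +0·1° lat → SW at lon -80°, lat -40°.
Subsquare e=4, i=8: +4·0.0833333° lon, +8·0.0416667° lat → SW at lon -79.6667°, lat -39.6667°.
Cell spans 0.0833333° lon × 0.0416667° lat. Centre is SW corner plus half of each.
latitude 39.6458° S, longitude 79.6250° W.

39.6458° S, 79.6250° W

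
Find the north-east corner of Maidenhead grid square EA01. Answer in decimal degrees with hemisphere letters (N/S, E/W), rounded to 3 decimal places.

88.000° S, 98.000° W

Field E=4, A=0: +4·20° lon, +0·10° lat → SW at lon -100°, lat -90°.
Square 0, 1: +0·2° lon, +1·1° lat → SW at lon -100°, lat -89°.
Cell spans 2° lon × 1° lat. NE corner is SW corner plus one full cell.
latitude 88.000° S, longitude 98.000° W.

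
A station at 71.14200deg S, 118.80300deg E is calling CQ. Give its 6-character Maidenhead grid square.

OB98ju

Offset from 180°W / 90°S: lon 298.8030°, lat 18.8580°.
Field: lon ⌊298.8030/20⌋ = 14 → O; lat ⌊18.8580/10⌋ = 1 → B.
Square: lon ⌊18.8030/2⌋ = 9; lat ⌊8.8580/1⌋ = 8.
Subsquare: lon ⌊0.8030/0.0833333⌋ = 9 → j; lat ⌊0.8580/0.0416667⌋ = 20 → u.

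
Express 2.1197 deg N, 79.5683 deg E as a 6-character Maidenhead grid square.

MJ92sc

Shift to the Maidenhead origin (180°W, 90°S): lon 259.5683, lat 92.1197.
Field: lon ⌊259.5683/20⌋ = 12 → M; lat ⌊92.1197/10⌋ = 9 → J.
Square: lon ⌊19.5683/2⌋ = 9; lat ⌊2.1197/1⌋ = 2.
Subsquare: lon ⌊1.5683/0.0833333⌋ = 18 → s; lat ⌊0.1197/0.0416667⌋ = 2 → c.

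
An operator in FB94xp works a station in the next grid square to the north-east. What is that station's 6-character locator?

Longitude subsquare x = 23; +1 → 24, wraps to 0 = a, carry into square.
Longitude square 9; +1 → 10, wraps to 0, carry into field.
Longitude field F = 5; +1 → 6 = G.
Latitude subsquare p = 15; +1 → 16 = q.

GB04aq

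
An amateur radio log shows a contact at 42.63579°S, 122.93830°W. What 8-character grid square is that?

CE87mi77

Offset from 180°W / 90°S: lon 57.06170°, lat 47.36421°.
Field: lon ⌊57.06170/20⌋ = 2 → C; lat ⌊47.36421/10⌋ = 4 → E.
Square: lon ⌊17.06170/2⌋ = 8; lat ⌊7.36421/1⌋ = 7.
Subsquare: lon ⌊1.06170/0.0833333⌋ = 12 → m; lat ⌊0.36421/0.0416667⌋ = 8 → i.
Extended square: lon ⌊0.06170/0.00833333⌋ = 7; lat ⌊0.03088/0.00416667⌋ = 7.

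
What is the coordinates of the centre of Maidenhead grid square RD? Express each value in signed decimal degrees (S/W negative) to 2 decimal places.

-55.00, 170.00

Field R=17, D=3: +17·20° lon, +3·10° lat → SW at lon 160°, lat -60°.
Cell spans 20° lon × 10° lat. Centre is SW corner plus half of each.
latitude -55.00, longitude 170.00.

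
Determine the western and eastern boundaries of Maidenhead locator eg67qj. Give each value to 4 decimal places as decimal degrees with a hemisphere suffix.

86.6667° W, 86.5833° W

Field E=4, G=6: +4·20° lon, +6·10° lat → SW at lon -100°, lat -30°.
Square 6, 7: +6·2° lon, +7·1° lat → SW at lon -88°, lat -23°.
Subsquare q=16, j=9: +16·0.0833333° lon, +9·0.0416667° lat → SW at lon -86.6667°, lat -22.625°.
Cell spans 0.0833333° lon × 0.0416667° lat.
west 86.6667° W, east 86.5833° W.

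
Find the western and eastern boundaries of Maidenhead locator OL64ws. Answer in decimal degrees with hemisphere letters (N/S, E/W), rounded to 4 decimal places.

113.8333° E, 113.9167° E

Field O=14, L=11: +14·20° lon, +11·10° lat → SW at lon 100°, lat 20°.
Square 6, 4: +6·2° lon, +4·1° lat → SW at lon 112°, lat 24°.
Subsquare w=22, s=18: +22·0.0833333° lon, +18·0.0416667° lat → SW at lon 113.833°, lat 24.75°.
Cell spans 0.0833333° lon × 0.0416667° lat.
west 113.8333° E, east 113.9167° E.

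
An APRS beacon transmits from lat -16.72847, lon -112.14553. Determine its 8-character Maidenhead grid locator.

Shift to the Maidenhead origin (180°W, 90°S): lon 67.85447, lat 73.27153.
Field (20°×10°, letters A–R): lon ⌊67.85447/20⌋ = 3 → D; lat ⌊73.27153/10⌋ = 7 → H.
Square (2°×1°, digits 0–9): lon ⌊7.85447/2⌋ = 3; lat ⌊3.27153/1⌋ = 3.
Subsquare (5′×2.5′, letters a–x): lon ⌊1.85447/0.0833333⌋ = 22 → w; lat ⌊0.27153/0.0416667⌋ = 6 → g.
Extended square (30″×15″, digits 0–9): lon ⌊0.02114/0.00833333⌋ = 2; lat ⌊0.02153/0.00416667⌋ = 5.

DH33wg25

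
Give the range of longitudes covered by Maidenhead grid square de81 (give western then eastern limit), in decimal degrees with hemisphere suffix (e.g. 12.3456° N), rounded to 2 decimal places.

Field D=3, E=4: +3·20° lon, +4·10° lat → SW at lon -120°, lat -50°.
Square 8, 1: +8·2° lon, +1·1° lat → SW at lon -104°, lat -49°.
Cell spans 2° lon × 1° lat.
west 104.00° W, east 102.00° W.

104.00° W, 102.00° W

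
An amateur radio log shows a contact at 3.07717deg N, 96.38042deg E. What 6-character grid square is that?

NJ83eb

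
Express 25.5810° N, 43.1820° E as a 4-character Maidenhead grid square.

LL15

Offset from 180°W / 90°S: lon 223.18°, lat 115.58°.
Field (20°×10°, letters A–R): lon ⌊223.18/20⌋ = 11 → L; lat ⌊115.58/10⌋ = 11 → L.
Square (2°×1°, digits 0–9): lon ⌊3.18/2⌋ = 1; lat ⌊5.58/1⌋ = 5.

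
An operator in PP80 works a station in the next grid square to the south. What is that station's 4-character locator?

Latitude square 0; −1 → -1, wraps to 9, carry into field.
Latitude field P = 15; −1 → 14 = O.
The longitude characters are unchanged.

PO89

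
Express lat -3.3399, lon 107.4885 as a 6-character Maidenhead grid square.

OI36rp

Add 180° to longitude and 90° to latitude: 287.4885, 86.6601.
Field (20°×10°, letters A–R): lon ⌊287.4885/20⌋ = 14 → O; lat ⌊86.6601/10⌋ = 8 → I.
Square (2°×1°, digits 0–9): lon ⌊7.4885/2⌋ = 3; lat ⌊6.6601/1⌋ = 6.
Subsquare (5′×2.5′, letters a–x): lon ⌊1.4885/0.0833333⌋ = 17 → r; lat ⌊0.6601/0.0416667⌋ = 15 → p.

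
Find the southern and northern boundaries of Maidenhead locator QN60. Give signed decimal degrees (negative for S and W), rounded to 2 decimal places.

Field Q=16, N=13: +16·20° lon, +13·10° lat → SW at lon 140°, lat 40°.
Square 6, 0: +6·2° lon, +0·1° lat → SW at lon 152°, lat 40°.
Cell spans 2° lon × 1° lat.
south 40.00, north 41.00.

40.00, 41.00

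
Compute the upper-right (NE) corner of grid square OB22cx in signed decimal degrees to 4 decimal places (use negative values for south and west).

-77.0000, 104.2500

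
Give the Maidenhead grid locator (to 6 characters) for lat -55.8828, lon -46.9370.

Shift to the Maidenhead origin (180°W, 90°S): lon 133.0630, lat 34.1172.
Field: 133.0630/20 → 6 → G, 34.1172/10 → 3 → D; chars GD.
Square: 13.0630/2 → 6, 4.1172/1 → 4; chars 64.
Subsquare: 1.0630/0.0833333 → 12 → m, 0.1172/0.0416667 → 2 → c; chars mc.

GD64mc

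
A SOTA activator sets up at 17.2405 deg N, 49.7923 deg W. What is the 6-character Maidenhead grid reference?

GK57cf

Add 180° to longitude and 90° to latitude: 130.2077, 107.2405.
Field (20°×10°, letters A–R): lon ⌊130.2077/20⌋ = 6 → G; lat ⌊107.2405/10⌋ = 10 → K.
Square (2°×1°, digits 0–9): lon ⌊10.2077/2⌋ = 5; lat ⌊7.2405/1⌋ = 7.
Subsquare (5′×2.5′, letters a–x): lon ⌊0.2077/0.0833333⌋ = 2 → c; lat ⌊0.2405/0.0416667⌋ = 5 → f.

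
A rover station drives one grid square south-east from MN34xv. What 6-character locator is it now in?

MN44au

Longitude subsquare x = 23; +1 → 24, wraps to 0 = a, carry into square.
Longitude square 3; +1 → 4.
Latitude subsquare v = 21; −1 → 20 = u.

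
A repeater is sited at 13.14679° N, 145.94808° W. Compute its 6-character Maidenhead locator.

BK73ad

Add 180° to longitude and 90° to latitude: 34.0519, 103.1468.
Field: lon ⌊34.0519/20⌋ = 1 → B; lat ⌊103.1468/10⌋ = 10 → K.
Square: lon ⌊14.0519/2⌋ = 7; lat ⌊3.1468/1⌋ = 3.
Subsquare: lon ⌊0.0519/0.0833333⌋ = 0 → a; lat ⌊0.1468/0.0416667⌋ = 3 → d.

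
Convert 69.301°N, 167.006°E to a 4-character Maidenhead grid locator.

RP39

Offset from 180°W / 90°S: lon 347.01°, lat 159.30°.
Field: 347.01/20 → 17 → R, 159.30/10 → 15 → P; chars RP.
Square: 7.01/2 → 3, 9.30/1 → 9; chars 39.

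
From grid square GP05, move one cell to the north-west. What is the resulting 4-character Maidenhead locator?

Longitude square 0; −1 → -1, wraps to 9, carry into field.
Longitude field G = 6; −1 → 5 = F.
Latitude square 5; +1 → 6.

FP96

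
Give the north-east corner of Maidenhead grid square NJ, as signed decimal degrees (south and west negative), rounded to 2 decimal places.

10.00, 100.00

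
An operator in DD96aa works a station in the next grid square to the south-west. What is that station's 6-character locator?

DD85xx

Longitude subsquare a = 0; −1 → -1, wraps to 23 = x, carry into square.
Longitude square 9; −1 → 8.
Latitude subsquare a = 0; −1 → -1, wraps to 23 = x, carry into square.
Latitude square 6; −1 → 5.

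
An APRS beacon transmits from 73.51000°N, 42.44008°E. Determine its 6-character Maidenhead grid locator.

LQ13fm

Shift to the Maidenhead origin (180°W, 90°S): lon 222.4401, lat 163.5100.
Field: 222.4401/20 → 11 → L, 163.5100/10 → 16 → Q; chars LQ.
Square: 2.4401/2 → 1, 3.5100/1 → 3; chars 13.
Subsquare: 0.4401/0.0833333 → 5 → f, 0.5100/0.0416667 → 12 → m; chars fm.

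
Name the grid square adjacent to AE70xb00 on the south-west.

Longitude extended square 0; −1 → -1, wraps to 9, carry into subsquare.
Longitude subsquare x = 23; −1 → 22 = w.
Latitude extended square 0; −1 → -1, wraps to 9, carry into subsquare.
Latitude subsquare b = 1; −1 → 0 = a.

AE70wa99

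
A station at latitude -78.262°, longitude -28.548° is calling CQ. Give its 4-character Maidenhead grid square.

HB51

Offset from 180°W / 90°S: lon 151.45°, lat 11.74°.
Field: lon ⌊151.45/20⌋ = 7 → H; lat ⌊11.74/10⌋ = 1 → B.
Square: lon ⌊11.45/2⌋ = 5; lat ⌊1.74/1⌋ = 1.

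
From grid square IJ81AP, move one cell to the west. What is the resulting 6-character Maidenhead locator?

IJ71xp

Longitude subsquare a = 0; −1 → -1, wraps to 23 = x, carry into square.
Longitude square 8; −1 → 7.
The latitude characters are unchanged.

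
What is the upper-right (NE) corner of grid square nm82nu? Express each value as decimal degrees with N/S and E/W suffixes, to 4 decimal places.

Field N=13, M=12: +13·20° lon, +12·10° lat → SW at lon 80°, lat 30°.
Square 8, 2: +8·2° lon, +2·1° lat → SW at lon 96°, lat 32°.
Subsquare n=13, u=20: +13·0.0833333° lon, +20·0.0416667° lat → SW at lon 97.0833°, lat 32.8333°.
Cell spans 0.0833333° lon × 0.0416667° lat. NE corner is SW corner plus one full cell.
latitude 32.8750° N, longitude 97.1667° E.

32.8750° N, 97.1667° E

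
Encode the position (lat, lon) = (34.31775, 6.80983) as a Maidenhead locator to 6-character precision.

Add 180° to longitude and 90° to latitude: 186.8098, 124.3177.
Field (20°×10°, letters A–R): lon ⌊186.8098/20⌋ = 9 → J; lat ⌊124.3177/10⌋ = 12 → M.
Square (2°×1°, digits 0–9): lon ⌊6.8098/2⌋ = 3; lat ⌊4.3177/1⌋ = 4.
Subsquare (5′×2.5′, letters a–x): lon ⌊0.8098/0.0833333⌋ = 9 → j; lat ⌊0.3177/0.0416667⌋ = 7 → h.

JM34jh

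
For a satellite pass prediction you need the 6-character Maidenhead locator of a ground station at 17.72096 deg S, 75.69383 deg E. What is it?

Add 180° to longitude and 90° to latitude: 255.6938, 72.2790.
Field: lon ⌊255.6938/20⌋ = 12 → M; lat ⌊72.2790/10⌋ = 7 → H.
Square: lon ⌊15.6938/2⌋ = 7; lat ⌊2.2790/1⌋ = 2.
Subsquare: lon ⌊1.6938/0.0833333⌋ = 20 → u; lat ⌊0.2790/0.0416667⌋ = 6 → g.

MH72ug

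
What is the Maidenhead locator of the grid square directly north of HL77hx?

HL78ha

Latitude subsquare x = 23; +1 → 24, wraps to 0 = a, carry into square.
Latitude square 7; +1 → 8.
The longitude characters are unchanged.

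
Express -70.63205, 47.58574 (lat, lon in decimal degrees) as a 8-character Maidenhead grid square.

LB39ti08

Shift to the Maidenhead origin (180°W, 90°S): lon 227.58574, lat 19.36795.
Field: 227.58574/20 → 11 → L, 19.36795/10 → 1 → B; chars LB.
Square: 7.58574/2 → 3, 9.36795/1 → 9; chars 39.
Subsquare: 1.58574/0.0833333 → 19 → t, 0.36795/0.0416667 → 8 → i; chars ti.
Extended square: 0.00241/0.00833333 → 0, 0.03462/0.00416667 → 8; chars 08.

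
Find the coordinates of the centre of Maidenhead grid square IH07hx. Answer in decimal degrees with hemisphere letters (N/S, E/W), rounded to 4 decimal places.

12.0208° S, 19.3750° W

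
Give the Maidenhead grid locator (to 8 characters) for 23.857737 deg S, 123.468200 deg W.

CG86gd34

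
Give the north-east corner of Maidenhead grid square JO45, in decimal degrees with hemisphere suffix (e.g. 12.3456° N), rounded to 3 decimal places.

Field J=9, O=14: +9·20° lon, +14·10° lat → SW at lon 0°, lat 50°.
Square 4, 5: +4·2° lon, +5·1° lat → SW at lon 8°, lat 55°.
Cell spans 2° lon × 1° lat. NE corner is SW corner plus one full cell.
latitude 56.000° N, longitude 10.000° E.

56.000° N, 10.000° E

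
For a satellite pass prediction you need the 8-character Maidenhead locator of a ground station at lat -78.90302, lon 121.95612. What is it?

PB01xc43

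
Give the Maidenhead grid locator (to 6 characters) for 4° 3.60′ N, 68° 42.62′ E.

MJ44ib

Shift to the Maidenhead origin (180°W, 90°S): lon 248.7103, lat 94.0600.
Field: lon ⌊248.7103/20⌋ = 12 → M; lat ⌊94.0600/10⌋ = 9 → J.
Square: lon ⌊8.7103/2⌋ = 4; lat ⌊4.0600/1⌋ = 4.
Subsquare: lon ⌊0.7103/0.0833333⌋ = 8 → i; lat ⌊0.0600/0.0416667⌋ = 1 → b.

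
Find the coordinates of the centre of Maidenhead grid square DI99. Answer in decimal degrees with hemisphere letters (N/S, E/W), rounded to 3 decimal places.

0.500° S, 101.000° W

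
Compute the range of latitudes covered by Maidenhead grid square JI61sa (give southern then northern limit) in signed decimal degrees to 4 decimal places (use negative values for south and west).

Field J=9, I=8: +9·20° lon, +8·10° lat → SW at lon 0°, lat -10°.
Square 6, 1: +6·2° lon, +1·1° lat → SW at lon 12°, lat -9°.
Subsquare s=18, a=0: +18·0.0833333° lon, +0·0.0416667° lat → SW at lon 13.5°, lat -9°.
Cell spans 0.0833333° lon × 0.0416667° lat.
south -9.0000, north -8.9583.

-9.0000, -8.9583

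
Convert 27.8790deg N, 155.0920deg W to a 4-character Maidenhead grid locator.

BL27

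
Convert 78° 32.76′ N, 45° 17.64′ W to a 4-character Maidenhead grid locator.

Add 180° to longitude and 90° to latitude: 134.71, 168.55.
Field (20°×10°, letters A–R): 134.71/20 → 6 → G, 168.55/10 → 16 → Q; chars GQ.
Square (2°×1°, digits 0–9): 14.71/2 → 7, 8.55/1 → 8; chars 78.

GQ78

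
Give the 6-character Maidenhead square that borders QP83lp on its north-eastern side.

QP83mq

Longitude subsquare l = 11; +1 → 12 = m.
Latitude subsquare p = 15; +1 → 16 = q.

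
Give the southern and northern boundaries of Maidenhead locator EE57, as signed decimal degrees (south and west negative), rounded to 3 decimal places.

Field E=4, E=4: +4·20° lon, +4·10° lat → SW at lon -100°, lat -50°.
Square 5, 7: +5·2° lon, +7·1° lat → SW at lon -90°, lat -43°.
Cell spans 2° lon × 1° lat.
south -43.000, north -42.000.

-43.000, -42.000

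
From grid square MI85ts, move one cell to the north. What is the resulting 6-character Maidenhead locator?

Latitude subsquare s = 18; +1 → 19 = t.
The longitude characters are unchanged.

MI85tt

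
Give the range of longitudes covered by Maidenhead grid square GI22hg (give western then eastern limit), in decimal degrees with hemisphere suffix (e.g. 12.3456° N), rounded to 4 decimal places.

Field G=6, I=8: +6·20° lon, +8·10° lat → SW at lon -60°, lat -10°.
Square 2, 2: +2·2° lon, +2·1° lat → SW at lon -56°, lat -8°.
Subsquare h=7, g=6: +7·0.0833333° lon, +6·0.0416667° lat → SW at lon -55.4167°, lat -7.75°.
Cell spans 0.0833333° lon × 0.0416667° lat.
west 55.4167° W, east 55.3333° W.

55.4167° W, 55.3333° W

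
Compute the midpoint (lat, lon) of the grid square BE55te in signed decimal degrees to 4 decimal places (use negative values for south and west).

-44.8125, -148.3750

Field B=1, E=4: +1·20° lon, +4·10° lat → SW at lon -160°, lat -50°.
Square 5, 5: +5·2° lon, +5·1° lat → SW at lon -150°, lat -45°.
Subsquare t=19, e=4: +19·0.0833333° lon, +4·0.0416667° lat → SW at lon -148.417°, lat -44.8333°.
Cell spans 0.0833333° lon × 0.0416667° lat. Centre is SW corner plus half of each.
latitude -44.8125, longitude -148.3750.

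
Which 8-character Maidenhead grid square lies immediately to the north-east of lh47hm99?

Longitude extended square 9; +1 → 10, wraps to 0, carry into subsquare.
Longitude subsquare h = 7; +1 → 8 = i.
Latitude extended square 9; +1 → 10, wraps to 0, carry into subsquare.
Latitude subsquare m = 12; +1 → 13 = n.

LH47in00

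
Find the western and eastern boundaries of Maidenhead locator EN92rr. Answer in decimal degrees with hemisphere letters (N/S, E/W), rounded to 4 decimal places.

80.5833° W, 80.5000° W

Field E=4, N=13: +4·20° lon, +13·10° lat → SW at lon -100°, lat 40°.
Square 9, 2: +9·2° lon, +2·1° lat → SW at lon -82°, lat 42°.
Subsquare r=17, r=17: +17·0.0833333° lon, +17·0.0416667° lat → SW at lon -80.5833°, lat 42.7083°.
Cell spans 0.0833333° lon × 0.0416667° lat.
west 80.5833° W, east 80.5000° W.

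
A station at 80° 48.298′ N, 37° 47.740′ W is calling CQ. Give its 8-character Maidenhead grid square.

HR10ct43

Shift to the Maidenhead origin (180°W, 90°S): lon 142.20433, lat 170.80497.
Field: 142.20433/20 → 7 → H, 170.80497/10 → 17 → R; chars HR.
Square: 2.20433/2 → 1, 0.80497/1 → 0; chars 10.
Subsquare: 0.20433/0.0833333 → 2 → c, 0.80497/0.0416667 → 19 → t; chars ct.
Extended square: 0.03767/0.00833333 → 4, 0.01330/0.00416667 → 3; chars 43.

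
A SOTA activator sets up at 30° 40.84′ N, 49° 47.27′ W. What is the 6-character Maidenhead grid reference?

Add 180° to longitude and 90° to latitude: 130.2122, 120.6807.
Field: 130.2122/20 → 6 → G, 120.6807/10 → 12 → M; chars GM.
Square: 10.2122/2 → 5, 0.6807/1 → 0; chars 50.
Subsquare: 0.2122/0.0833333 → 2 → c, 0.6807/0.0416667 → 16 → q; chars cq.

GM50cq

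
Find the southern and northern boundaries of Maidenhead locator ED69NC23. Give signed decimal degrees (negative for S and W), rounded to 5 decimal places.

Field E=4, D=3: +4·20° lon, +3·10° lat → SW at lon -100°, lat -60°.
Square 6, 9: +6·2° lon, +9·1° lat → SW at lon -88°, lat -51°.
Subsquare n=13, c=2: +13·0.0833333° lon, +2·0.0416667° lat → SW at lon -86.9167°, lat -50.9167°.
Extended square 2, 3: +2·0.00833333° lon, +3·0.00416667° lat → SW at lon -86.9°, lat -50.9042°.
Cell spans 0.00833333° lon × 0.00416667° lat.
south -50.90417, north -50.90000.

-50.90417, -50.90000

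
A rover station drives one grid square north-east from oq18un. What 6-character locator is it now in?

OQ18vo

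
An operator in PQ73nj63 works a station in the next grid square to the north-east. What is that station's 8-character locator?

PQ73nj74

Longitude extended square 6; +1 → 7.
Latitude extended square 3; +1 → 4.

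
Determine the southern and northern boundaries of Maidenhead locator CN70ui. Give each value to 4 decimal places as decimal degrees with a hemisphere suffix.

Field C=2, N=13: +2·20° lon, +13·10° lat → SW at lon -140°, lat 40°.
Square 7, 0: +7·2° lon, +0·1° lat → SW at lon -126°, lat 40°.
Subsquare u=20, i=8: +20·0.0833333° lon, +8·0.0416667° lat → SW at lon -124.333°, lat 40.3333°.
Cell spans 0.0833333° lon × 0.0416667° lat.
south 40.3333° N, north 40.3750° N.

40.3333° N, 40.3750° N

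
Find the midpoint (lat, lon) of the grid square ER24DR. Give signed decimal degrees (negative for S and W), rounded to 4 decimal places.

Field E=4, R=17: +4·20° lon, +17·10° lat → SW at lon -100°, lat 80°.
Square 2, 4: +2·2° lon, +4·1° lat → SW at lon -96°, lat 84°.
Subsquare d=3, r=17: +3·0.0833333° lon, +17·0.0416667° lat → SW at lon -95.75°, lat 84.7083°.
Cell spans 0.0833333° lon × 0.0416667° lat. Centre is SW corner plus half of each.
latitude 84.7292, longitude -95.7083.

84.7292, -95.7083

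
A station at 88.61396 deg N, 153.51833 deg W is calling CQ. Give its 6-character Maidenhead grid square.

Offset from 180°W / 90°S: lon 26.4817°, lat 178.6140°.
Field (20°×10°, letters A–R): 26.4817/20 → 1 → B, 178.6140/10 → 17 → R; chars BR.
Square (2°×1°, digits 0–9): 6.4817/2 → 3, 8.6140/1 → 8; chars 38.
Subsquare (5′×2.5′, letters a–x): 0.4817/0.0833333 → 5 → f, 0.6140/0.0416667 → 14 → o; chars fo.

BR38fo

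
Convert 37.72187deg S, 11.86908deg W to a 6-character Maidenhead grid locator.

Add 180° to longitude and 90° to latitude: 168.1309, 52.2781.
Field: lon ⌊168.1309/20⌋ = 8 → I; lat ⌊52.2781/10⌋ = 5 → F.
Square: lon ⌊8.1309/2⌋ = 4; lat ⌊2.2781/1⌋ = 2.
Subsquare: lon ⌊0.1309/0.0833333⌋ = 1 → b; lat ⌊0.2781/0.0416667⌋ = 6 → g.

IF42bg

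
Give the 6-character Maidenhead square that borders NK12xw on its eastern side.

NK22aw

Longitude subsquare x = 23; +1 → 24, wraps to 0 = a, carry into square.
Longitude square 1; +1 → 2.
The latitude characters are unchanged.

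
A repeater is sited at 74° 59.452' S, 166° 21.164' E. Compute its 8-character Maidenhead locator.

Shift to the Maidenhead origin (180°W, 90°S): lon 346.35273, lat 15.00913.
Field: 346.35273/20 → 17 → R, 15.00913/10 → 1 → B; chars RB.
Square: 6.35273/2 → 3, 5.00913/1 → 5; chars 35.
Subsquare: 0.35273/0.0833333 → 4 → e, 0.00913/0.0416667 → 0 → a; chars ea.
Extended square: 0.01940/0.00833333 → 2, 0.00913/0.00416667 → 2; chars 22.

RB35ea22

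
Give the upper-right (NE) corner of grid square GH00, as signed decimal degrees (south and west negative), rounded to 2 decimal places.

Field G=6, H=7: +6·20° lon, +7·10° lat → SW at lon -60°, lat -20°.
Square 0, 0: +0·2° lon, +0·1° lat → SW at lon -60°, lat -20°.
Cell spans 2° lon × 1° lat. NE corner is SW corner plus one full cell.
latitude -19.00, longitude -58.00.

-19.00, -58.00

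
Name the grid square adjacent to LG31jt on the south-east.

LG31ks

Longitude subsquare j = 9; +1 → 10 = k.
Latitude subsquare t = 19; −1 → 18 = s.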